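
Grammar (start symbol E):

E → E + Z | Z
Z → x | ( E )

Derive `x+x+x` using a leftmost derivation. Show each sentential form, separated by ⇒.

E ⇒ E+Z ⇒ E+Z+Z ⇒ Z+Z+Z ⇒ x+Z+Z ⇒ x+x+Z ⇒ x+x+x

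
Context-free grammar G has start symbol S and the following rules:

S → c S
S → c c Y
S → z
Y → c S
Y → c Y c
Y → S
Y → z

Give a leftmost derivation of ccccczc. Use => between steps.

S => cS => cccY => ccccYc => ccccSc => cccccSc => ccccczc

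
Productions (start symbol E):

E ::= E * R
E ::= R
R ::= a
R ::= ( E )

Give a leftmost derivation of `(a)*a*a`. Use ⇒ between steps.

E ⇒ E*R ⇒ E*R*R ⇒ R*R*R ⇒ (E)*R*R ⇒ (R)*R*R ⇒ (a)*R*R ⇒ (a)*a*R ⇒ (a)*a*a

E ⇒ E*R   [E ::= E * R]
E*R ⇒ E*R*R   [E ::= E * R]
E*R*R ⇒ R*R*R   [E ::= R]
R*R*R ⇒ (E)*R*R   [R ::= ( E )]
(E)*R*R ⇒ (R)*R*R   [E ::= R]
(R)*R*R ⇒ (a)*R*R   [R ::= a]
(a)*R*R ⇒ (a)*a*R   [R ::= a]
(a)*a*R ⇒ (a)*a*a   [R ::= a]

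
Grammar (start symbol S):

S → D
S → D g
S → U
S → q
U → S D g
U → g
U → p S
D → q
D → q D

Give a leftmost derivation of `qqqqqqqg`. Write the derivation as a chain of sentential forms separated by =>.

S => Dg => qDg => qqDg => qqqDg => qqqqDg => qqqqqDg => qqqqqqDg => qqqqqqqg

S => Dg   [S → D g]
Dg => qDg   [D → q D]
qDg => qqDg   [D → q D]
qqDg => qqqDg   [D → q D]
qqqDg => qqqqDg   [D → q D]
qqqqDg => qqqqqDg   [D → q D]
qqqqqDg => qqqqqqDg   [D → q D]
qqqqqqDg => qqqqqqqg   [D → q]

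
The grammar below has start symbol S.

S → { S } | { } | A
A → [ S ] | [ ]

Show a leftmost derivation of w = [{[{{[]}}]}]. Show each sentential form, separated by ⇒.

S ⇒ A ⇒ [S] ⇒ [{S}] ⇒ [{A}] ⇒ [{[S]}] ⇒ [{[{S}]}] ⇒ [{[{{S}}]}] ⇒ [{[{{A}}]}] ⇒ [{[{{[]}}]}]

S ⇒ A   [S → A]
A ⇒ [S]   [A → [ S ]]
[S] ⇒ [{S}]   [S → { S }]
[{S}] ⇒ [{A}]   [S → A]
[{A}] ⇒ [{[S]}]   [A → [ S ]]
[{[S]}] ⇒ [{[{S}]}]   [S → { S }]
[{[{S}]}] ⇒ [{[{{S}}]}]   [S → { S }]
[{[{{S}}]}] ⇒ [{[{{A}}]}]   [S → A]
[{[{{A}}]}] ⇒ [{[{{[]}}]}]   [A → [ ]]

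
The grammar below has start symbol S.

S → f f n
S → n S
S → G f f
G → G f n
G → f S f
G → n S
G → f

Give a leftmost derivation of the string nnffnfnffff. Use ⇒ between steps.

S ⇒ nS ⇒ nGff ⇒ nnSff ⇒ nnGffff ⇒ nnGfnffff ⇒ nnGfnfnffff ⇒ nnffnfnffff

S ⇒ nS   [S → n S]
nS ⇒ nGff   [S → G f f]
nGff ⇒ nnSff   [G → n S]
nnSff ⇒ nnGffff   [S → G f f]
nnGffff ⇒ nnGfnffff   [G → G f n]
nnGfnffff ⇒ nnGfnfnffff   [G → G f n]
nnGfnfnffff ⇒ nnffnfnffff   [G → f]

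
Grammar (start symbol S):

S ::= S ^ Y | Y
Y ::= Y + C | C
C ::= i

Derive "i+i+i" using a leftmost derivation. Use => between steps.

S => Y => Y+C => Y+C+C => C+C+C => i+C+C => i+i+C => i+i+i

S => Y   [S ::= Y]
Y => Y+C   [Y ::= Y + C]
Y+C => Y+C+C   [Y ::= Y + C]
Y+C+C => C+C+C   [Y ::= C]
C+C+C => i+C+C   [C ::= i]
i+C+C => i+i+C   [C ::= i]
i+i+C => i+i+i   [C ::= i]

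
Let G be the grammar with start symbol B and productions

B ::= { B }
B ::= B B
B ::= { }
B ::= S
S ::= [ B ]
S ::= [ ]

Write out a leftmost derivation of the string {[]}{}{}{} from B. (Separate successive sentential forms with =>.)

B => BB   [B ::= B B]
BB => {B}B   [B ::= { B }]
{B}B => {S}B   [B ::= S]
{S}B => {[]}B   [S ::= [ ]]
{[]}B => {[]}BB   [B ::= B B]
{[]}BB => {[]}{}B   [B ::= { }]
{[]}{}B => {[]}{}BB   [B ::= B B]
{[]}{}BB => {[]}{}{}B   [B ::= { }]
{[]}{}{}B => {[]}{}{}{}   [B ::= { }]

B => BB => {B}B => {S}B => {[]}B => {[]}BB => {[]}{}B => {[]}{}BB => {[]}{}{}B => {[]}{}{}{}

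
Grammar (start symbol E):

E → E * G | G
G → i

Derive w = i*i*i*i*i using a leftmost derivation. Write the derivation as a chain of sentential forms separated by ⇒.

E ⇒ E*G ⇒ E*G*G ⇒ E*G*G*G ⇒ E*G*G*G*G ⇒ G*G*G*G*G ⇒ i*G*G*G*G ⇒ i*i*G*G*G ⇒ i*i*i*G*G ⇒ i*i*i*i*G ⇒ i*i*i*i*i

E ⇒ E*G   [E → E * G]
E*G ⇒ E*G*G   [E → E * G]
E*G*G ⇒ E*G*G*G   [E → E * G]
E*G*G*G ⇒ E*G*G*G*G   [E → E * G]
E*G*G*G*G ⇒ G*G*G*G*G   [E → G]
G*G*G*G*G ⇒ i*G*G*G*G   [G → i]
i*G*G*G*G ⇒ i*i*G*G*G   [G → i]
i*i*G*G*G ⇒ i*i*i*G*G   [G → i]
i*i*i*G*G ⇒ i*i*i*i*G   [G → i]
i*i*i*i*G ⇒ i*i*i*i*i   [G → i]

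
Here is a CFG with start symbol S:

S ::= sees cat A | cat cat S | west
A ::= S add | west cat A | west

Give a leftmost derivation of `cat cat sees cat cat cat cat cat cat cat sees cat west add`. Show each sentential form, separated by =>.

S => cat cat S => cat cat sees cat A => cat cat sees cat S add => cat cat sees cat cat cat S add => cat cat sees cat cat cat cat cat S add => cat cat sees cat cat cat cat cat cat cat S add => cat cat sees cat cat cat cat cat cat cat sees cat A add => cat cat sees cat cat cat cat cat cat cat sees cat west add

S => cat cat S   [S ::= cat cat S]
cat cat S => cat cat sees cat A   [S ::= sees cat A]
cat cat sees cat A => cat cat sees cat S add   [A ::= S add]
cat cat sees cat S add => cat cat sees cat cat cat S add   [S ::= cat cat S]
cat cat sees cat cat cat S add => cat cat sees cat cat cat cat cat S add   [S ::= cat cat S]
cat cat sees cat cat cat cat cat S add => cat cat sees cat cat cat cat cat cat cat S add   [S ::= cat cat S]
cat cat sees cat cat cat cat cat cat cat S add => cat cat sees cat cat cat cat cat cat cat sees cat A add   [S ::= sees cat A]
cat cat sees cat cat cat cat cat cat cat sees cat A add => cat cat sees cat cat cat cat cat cat cat sees cat west add   [A ::= west]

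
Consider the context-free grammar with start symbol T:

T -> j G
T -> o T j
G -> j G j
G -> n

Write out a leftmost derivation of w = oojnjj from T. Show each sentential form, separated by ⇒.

T ⇒ oTj ⇒ ooTjj ⇒ oojGjj ⇒ oojnjj

T ⇒ oTj   [T -> o T j]
oTj ⇒ ooTjj   [T -> o T j]
ooTjj ⇒ oojGjj   [T -> j G]
oojGjj ⇒ oojnjj   [G -> n]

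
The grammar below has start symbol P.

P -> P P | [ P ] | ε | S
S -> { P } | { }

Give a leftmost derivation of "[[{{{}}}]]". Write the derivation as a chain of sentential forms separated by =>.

P => PP   [P -> P P]
PP => [P]P   [P -> [ P ]]
[P]P => [[P]]P   [P -> [ P ]]
[[P]]P => [[S]]P   [P -> S]
[[S]]P => [[{P}]]P   [S -> { P }]
[[{P}]]P => [[{S}]]P   [P -> S]
[[{S}]]P => [[{{P}}]]P   [S -> { P }]
[[{{P}}]]P => [[{{S}}]]P   [P -> S]
[[{{S}}]]P => [[{{{}}}]]P   [S -> { }]
[[{{{}}}]]P => [[{{{}}}]]   [P -> ε]

P=>PP=>[P]P=>[[P]]P=>[[S]]P=>[[{P}]]P=>[[{S}]]P=>[[{{P}}]]P=>[[{{S}}]]P=>[[{{{}}}]]P=>[[{{{}}}]]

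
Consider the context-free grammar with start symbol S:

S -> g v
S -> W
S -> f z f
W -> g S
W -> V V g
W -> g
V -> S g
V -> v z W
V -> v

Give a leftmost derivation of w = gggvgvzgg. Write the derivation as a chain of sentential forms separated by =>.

S => W => VVg => SgVg => WgVg => gSgVg => gWgVg => ggSgVg => gggvgVg => gggvgvzWg => gggvgvzgg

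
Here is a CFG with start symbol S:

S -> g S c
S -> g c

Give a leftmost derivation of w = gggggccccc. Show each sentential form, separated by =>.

S => gSc   [S -> g S c]
gSc => ggScc   [S -> g S c]
ggScc => gggSccc   [S -> g S c]
gggSccc => ggggScccc   [S -> g S c]
ggggScccc => gggggccccc   [S -> g c]

S => gSc => ggScc => gggSccc => ggggScccc => gggggccccc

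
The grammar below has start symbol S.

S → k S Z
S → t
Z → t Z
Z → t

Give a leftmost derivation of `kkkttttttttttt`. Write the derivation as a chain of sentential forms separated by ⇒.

S⇒kSZ⇒kkSZZ⇒kkkSZZZ⇒kkktZZZ⇒kkkttZZZ⇒kkktttZZZ⇒kkkttttZZ⇒kkktttttZZ⇒kkkttttttZZ⇒kkktttttttZZ⇒kkkttttttttZZ⇒kkktttttttttZ⇒kkkttttttttttZ⇒kkkttttttttttt

S ⇒ kSZ   [S → k S Z]
kSZ ⇒ kkSZZ   [S → k S Z]
kkSZZ ⇒ kkkSZZZ   [S → k S Z]
kkkSZZZ ⇒ kkktZZZ   [S → t]
kkktZZZ ⇒ kkkttZZZ   [Z → t Z]
kkkttZZZ ⇒ kkktttZZZ   [Z → t Z]
kkktttZZZ ⇒ kkkttttZZ   [Z → t]
kkkttttZZ ⇒ kkktttttZZ   [Z → t Z]
kkktttttZZ ⇒ kkkttttttZZ   [Z → t Z]
kkkttttttZZ ⇒ kkktttttttZZ   [Z → t Z]
kkktttttttZZ ⇒ kkkttttttttZZ   [Z → t Z]
kkkttttttttZZ ⇒ kkktttttttttZ   [Z → t]
kkktttttttttZ ⇒ kkkttttttttttZ   [Z → t Z]
kkkttttttttttZ ⇒ kkkttttttttttt   [Z → t]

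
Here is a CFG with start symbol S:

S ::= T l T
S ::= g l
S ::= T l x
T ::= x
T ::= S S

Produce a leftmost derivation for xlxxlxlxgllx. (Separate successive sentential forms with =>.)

S => Tlx   [S ::= T l x]
Tlx => SSlx   [T ::= S S]
SSlx => TlTSlx   [S ::= T l T]
TlTSlx => SSlTSlx   [T ::= S S]
SSlTSlx => TlxSlTSlx   [S ::= T l x]
TlxSlTSlx => xlxSlTSlx   [T ::= x]
xlxSlTSlx => xlxTlxlTSlx   [S ::= T l x]
xlxTlxlTSlx => xlxxlxlTSlx   [T ::= x]
xlxxlxlTSlx => xlxxlxlxSlx   [T ::= x]
xlxxlxlxSlx => xlxxlxlxgllx   [S ::= g l]

S => Tlx => SSlx => TlTSlx => SSlTSlx => TlxSlTSlx => xlxSlTSlx => xlxTlxlTSlx => xlxxlxlTSlx => xlxxlxlxSlx => xlxxlxlxgllx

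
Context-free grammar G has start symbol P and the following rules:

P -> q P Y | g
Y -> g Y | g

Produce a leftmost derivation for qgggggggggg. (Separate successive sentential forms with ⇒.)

P ⇒ qPY   [P -> q P Y]
qPY ⇒ qgY   [P -> g]
qgY ⇒ qggY   [Y -> g Y]
qggY ⇒ qgggY   [Y -> g Y]
qgggY ⇒ qggggY   [Y -> g Y]
qggggY ⇒ qgggggY   [Y -> g Y]
qgggggY ⇒ qggggggY   [Y -> g Y]
qggggggY ⇒ qgggggggY   [Y -> g Y]
qgggggggY ⇒ qggggggggY   [Y -> g Y]
qggggggggY ⇒ qgggggggggY   [Y -> g Y]
qgggggggggY ⇒ qgggggggggg   [Y -> g]

P ⇒ qPY ⇒ qgY ⇒ qggY ⇒ qgggY ⇒ qggggY ⇒ qgggggY ⇒ qggggggY ⇒ qgggggggY ⇒ qggggggggY ⇒ qgggggggggY ⇒ qgggggggggg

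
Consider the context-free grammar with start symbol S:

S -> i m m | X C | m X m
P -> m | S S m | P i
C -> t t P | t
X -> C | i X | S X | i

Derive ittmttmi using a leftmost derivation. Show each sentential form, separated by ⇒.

S ⇒ XC ⇒ iXC ⇒ iCC ⇒ ittPC ⇒ ittmC ⇒ ittmttP ⇒ ittmttPi ⇒ ittmttmi

S ⇒ XC   [S -> X C]
XC ⇒ iXC   [X -> i X]
iXC ⇒ iCC   [X -> C]
iCC ⇒ ittPC   [C -> t t P]
ittPC ⇒ ittmC   [P -> m]
ittmC ⇒ ittmttP   [C -> t t P]
ittmttP ⇒ ittmttPi   [P -> P i]
ittmttPi ⇒ ittmttmi   [P -> m]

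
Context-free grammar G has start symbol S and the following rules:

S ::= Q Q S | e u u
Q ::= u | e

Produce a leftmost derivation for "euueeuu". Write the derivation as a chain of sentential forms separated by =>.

S => QQS => eQS => euS => euQQS => euuQS => euueS => euueeuu

S => QQS   [S ::= Q Q S]
QQS => eQS   [Q ::= e]
eQS => euS   [Q ::= u]
euS => euQQS   [S ::= Q Q S]
euQQS => euuQS   [Q ::= u]
euuQS => euueS   [Q ::= e]
euueS => euueeuu   [S ::= e u u]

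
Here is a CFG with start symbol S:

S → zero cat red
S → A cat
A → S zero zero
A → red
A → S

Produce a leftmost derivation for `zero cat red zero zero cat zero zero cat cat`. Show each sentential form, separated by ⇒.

S ⇒ A cat   [S → A cat]
A cat ⇒ S cat   [A → S]
S cat ⇒ A cat cat   [S → A cat]
A cat cat ⇒ S zero zero cat cat   [A → S zero zero]
S zero zero cat cat ⇒ A cat zero zero cat cat   [S → A cat]
A cat zero zero cat cat ⇒ S zero zero cat zero zero cat cat   [A → S zero zero]
S zero zero cat zero zero cat cat ⇒ zero cat red zero zero cat zero zero cat cat   [S → zero cat red]

S ⇒ A cat ⇒ S cat ⇒ A cat cat ⇒ S zero zero cat cat ⇒ A cat zero zero cat cat ⇒ S zero zero cat zero zero cat cat ⇒ zero cat red zero zero cat zero zero cat cat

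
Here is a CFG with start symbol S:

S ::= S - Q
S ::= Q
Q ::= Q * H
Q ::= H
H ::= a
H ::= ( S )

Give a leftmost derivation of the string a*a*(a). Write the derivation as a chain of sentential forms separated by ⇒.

S ⇒ Q   [S ::= Q]
Q ⇒ Q*H   [Q ::= Q * H]
Q*H ⇒ Q*H*H   [Q ::= Q * H]
Q*H*H ⇒ H*H*H   [Q ::= H]
H*H*H ⇒ a*H*H   [H ::= a]
a*H*H ⇒ a*a*H   [H ::= a]
a*a*H ⇒ a*a*(S)   [H ::= ( S )]
a*a*(S) ⇒ a*a*(Q)   [S ::= Q]
a*a*(Q) ⇒ a*a*(H)   [Q ::= H]
a*a*(H) ⇒ a*a*(a)   [H ::= a]

S ⇒ Q ⇒ Q*H ⇒ Q*H*H ⇒ H*H*H ⇒ a*H*H ⇒ a*a*H ⇒ a*a*(S) ⇒ a*a*(Q) ⇒ a*a*(H) ⇒ a*a*(a)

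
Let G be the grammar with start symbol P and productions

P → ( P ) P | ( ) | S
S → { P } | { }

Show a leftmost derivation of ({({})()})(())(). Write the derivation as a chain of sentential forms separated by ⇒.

P ⇒ (P)P ⇒ (S)P ⇒ ({P})P ⇒ ({(P)P})P ⇒ ({(S)P})P ⇒ ({({})P})P ⇒ ({({})()})P ⇒ ({({})()})(P)P ⇒ ({({})()})(())P ⇒ ({({})()})(())()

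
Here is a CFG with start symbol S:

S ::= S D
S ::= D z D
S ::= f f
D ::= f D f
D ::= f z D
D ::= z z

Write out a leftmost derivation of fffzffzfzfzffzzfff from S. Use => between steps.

S => SD => ffD => fffzD => fffzfDf => fffzffzDf => fffzffzfzDf => fffzffzfzfzDf => fffzffzfzfzfDff => fffzffzfzfzffDfff => fffzffzfzfzffzzfff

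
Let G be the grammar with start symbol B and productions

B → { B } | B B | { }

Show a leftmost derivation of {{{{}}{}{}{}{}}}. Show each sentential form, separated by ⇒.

B⇒{B}⇒{{B}}⇒{{BB}}⇒{{BBB}}⇒{{{B}BB}}⇒{{{{}}BB}}⇒{{{{}}BBB}}⇒{{{{}}BBBB}}⇒{{{{}}{}BBB}}⇒{{{{}}{}{}BB}}⇒{{{{}}{}{}{}B}}⇒{{{{}}{}{}{}{}}}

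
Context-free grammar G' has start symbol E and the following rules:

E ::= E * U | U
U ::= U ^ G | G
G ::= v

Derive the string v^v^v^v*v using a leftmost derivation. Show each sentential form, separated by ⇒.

E ⇒ E*U ⇒ U*U ⇒ U^G*U ⇒ U^G^G*U ⇒ U^G^G^G*U ⇒ G^G^G^G*U ⇒ v^G^G^G*U ⇒ v^v^G^G*U ⇒ v^v^v^G*U ⇒ v^v^v^v*U ⇒ v^v^v^v*G ⇒ v^v^v^v*v

E ⇒ E*U   [E ::= E * U]
E*U ⇒ U*U   [E ::= U]
U*U ⇒ U^G*U   [U ::= U ^ G]
U^G*U ⇒ U^G^G*U   [U ::= U ^ G]
U^G^G*U ⇒ U^G^G^G*U   [U ::= U ^ G]
U^G^G^G*U ⇒ G^G^G^G*U   [U ::= G]
G^G^G^G*U ⇒ v^G^G^G*U   [G ::= v]
v^G^G^G*U ⇒ v^v^G^G*U   [G ::= v]
v^v^G^G*U ⇒ v^v^v^G*U   [G ::= v]
v^v^v^G*U ⇒ v^v^v^v*U   [G ::= v]
v^v^v^v*U ⇒ v^v^v^v*G   [U ::= G]
v^v^v^v*G ⇒ v^v^v^v*v   [G ::= v]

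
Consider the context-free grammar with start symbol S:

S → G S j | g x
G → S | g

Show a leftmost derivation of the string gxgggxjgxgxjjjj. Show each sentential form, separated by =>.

S=>GSj=>SSj=>gxSj=>gxGSjj=>gxgSjj=>gxgGSjjj=>gxgSSjjj=>gxgGSjSjjj=>gxggSjSjjj=>gxgggxjSjjj=>gxgggxjGSjjjj=>gxgggxjSSjjjj=>gxgggxjgxSjjjj=>gxgggxjgxgxjjjj

S => GSj   [S → G S j]
GSj => SSj   [G → S]
SSj => gxSj   [S → g x]
gxSj => gxGSjj   [S → G S j]
gxGSjj => gxgSjj   [G → g]
gxgSjj => gxgGSjjj   [S → G S j]
gxgGSjjj => gxgSSjjj   [G → S]
gxgSSjjj => gxgGSjSjjj   [S → G S j]
gxgGSjSjjj => gxggSjSjjj   [G → g]
gxggSjSjjj => gxgggxjSjjj   [S → g x]
gxgggxjSjjj => gxgggxjGSjjjj   [S → G S j]
gxgggxjGSjjjj => gxgggxjSSjjjj   [G → S]
gxgggxjSSjjjj => gxgggxjgxSjjjj   [S → g x]
gxgggxjgxSjjjj => gxgggxjgxgxjjjj   [S → g x]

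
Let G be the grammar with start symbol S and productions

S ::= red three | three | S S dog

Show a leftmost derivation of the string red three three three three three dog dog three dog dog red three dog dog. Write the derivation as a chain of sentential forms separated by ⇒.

S ⇒ S S dog   [S ::= S S dog]
S S dog ⇒ red three S dog   [S ::= red three]
red three S dog ⇒ red three S S dog dog   [S ::= S S dog]
red three S S dog dog ⇒ red three S S dog S dog dog   [S ::= S S dog]
red three S S dog S dog dog ⇒ red three three S dog S dog dog   [S ::= three]
red three three S dog S dog dog ⇒ red three three S S dog dog S dog dog   [S ::= S S dog]
red three three S S dog dog S dog dog ⇒ red three three S S dog S dog dog S dog dog   [S ::= S S dog]
red three three S S dog S dog dog S dog dog ⇒ red three three three S dog S dog dog S dog dog   [S ::= three]
red three three three S dog S dog dog S dog dog ⇒ red three three three S S dog dog S dog dog S dog dog   [S ::= S S dog]
red three three three S S dog dog S dog dog S dog dog ⇒ red three three three three S dog dog S dog dog S dog dog   [S ::= three]
red three three three three S dog dog S dog dog S dog dog ⇒ red three three three three three dog dog S dog dog S dog dog   [S ::= three]
red three three three three three dog dog S dog dog S dog dog ⇒ red three three three three three dog dog three dog dog S dog dog   [S ::= three]
red three three three three three dog dog three dog dog S dog dog ⇒ red three three three three three dog dog three dog dog red three dog dog   [S ::= red three]

S ⇒ S S dog ⇒ red three S dog ⇒ red three S S dog dog ⇒ red three S S dog S dog dog ⇒ red three three S dog S dog dog ⇒ red three three S S dog dog S dog dog ⇒ red three three S S dog S dog dog S dog dog ⇒ red three three three S dog S dog dog S dog dog ⇒ red three three three S S dog dog S dog dog S dog dog ⇒ red three three three three S dog dog S dog dog S dog dog ⇒ red three three three three three dog dog S dog dog S dog dog ⇒ red three three three three three dog dog three dog dog S dog dog ⇒ red three three three three three dog dog three dog dog red three dog dog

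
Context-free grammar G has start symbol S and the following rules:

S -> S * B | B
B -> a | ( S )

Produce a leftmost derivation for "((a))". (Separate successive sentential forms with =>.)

S => B => (S) => (B) => ((S)) => ((B)) => ((a))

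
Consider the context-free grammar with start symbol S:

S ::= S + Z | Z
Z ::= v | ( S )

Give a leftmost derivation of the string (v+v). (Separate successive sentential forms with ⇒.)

S ⇒ Z   [S ::= Z]
Z ⇒ (S)   [Z ::= ( S )]
(S) ⇒ (S+Z)   [S ::= S + Z]
(S+Z) ⇒ (Z+Z)   [S ::= Z]
(Z+Z) ⇒ (v+Z)   [Z ::= v]
(v+Z) ⇒ (v+v)   [Z ::= v]

S⇒Z⇒(S)⇒(S+Z)⇒(Z+Z)⇒(v+Z)⇒(v+v)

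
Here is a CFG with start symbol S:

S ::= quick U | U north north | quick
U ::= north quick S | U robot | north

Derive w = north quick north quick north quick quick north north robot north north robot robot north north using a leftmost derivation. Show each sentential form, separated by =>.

S => U north north   [S ::= U north north]
U north north => U robot north north   [U ::= U robot]
U robot north north => U robot robot north north   [U ::= U robot]
U robot robot north north => north quick S robot robot north north   [U ::= north quick S]
north quick S robot robot north north => north quick U north north robot robot north north   [S ::= U north north]
north quick U north north robot robot north north => north quick U robot north north robot robot north north   [U ::= U robot]
north quick U robot north north robot robot north north => north quick north quick S robot north north robot robot north north   [U ::= north quick S]
north quick north quick S robot north north robot robot north north => north quick north quick U north north robot north north robot robot north north   [S ::= U north north]
north quick north quick U north north robot north north robot robot north north => north quick north quick north quick S north north robot north north robot robot north north   [U ::= north quick S]
north quick north quick north quick S north north robot north north robot robot north north => north quick north quick north quick quick north north robot north north robot robot north north   [S ::= quick]

S => U north north => U robot north north => U robot robot north north => north quick S robot robot north north => north quick U north north robot robot north north => north quick U robot north north robot robot north north => north quick north quick S robot north north robot robot north north => north quick north quick U north north robot north north robot robot north north => north quick north quick north quick S north north robot north north robot robot north north => north quick north quick north quick quick north north robot north north robot robot north north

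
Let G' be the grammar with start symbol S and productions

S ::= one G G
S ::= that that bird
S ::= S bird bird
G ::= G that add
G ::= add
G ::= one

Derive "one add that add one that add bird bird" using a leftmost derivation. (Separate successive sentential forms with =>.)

S => S bird bird   [S ::= S bird bird]
S bird bird => one G G bird bird   [S ::= one G G]
one G G bird bird => one G that add G bird bird   [G ::= G that add]
one G that add G bird bird => one add that add G bird bird   [G ::= add]
one add that add G bird bird => one add that add G that add bird bird   [G ::= G that add]
one add that add G that add bird bird => one add that add one that add bird bird   [G ::= one]

S => S bird bird => one G G bird bird => one G that add G bird bird => one add that add G bird bird => one add that add G that add bird bird => one add that add one that add bird bird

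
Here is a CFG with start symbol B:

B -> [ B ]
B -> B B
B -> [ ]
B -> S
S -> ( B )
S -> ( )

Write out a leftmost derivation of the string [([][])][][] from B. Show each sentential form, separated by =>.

B=>BB=>BBB=>[B]BB=>[S]BB=>[(B)]BB=>[(BB)]BB=>[([]B)]BB=>[([][])]BB=>[([][])][]B=>[([][])][][]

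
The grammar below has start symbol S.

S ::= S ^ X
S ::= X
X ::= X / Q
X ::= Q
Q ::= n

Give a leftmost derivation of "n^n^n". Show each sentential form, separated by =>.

S=>S^X=>S^X^X=>X^X^X=>Q^X^X=>n^X^X=>n^Q^X=>n^n^X=>n^n^Q=>n^n^n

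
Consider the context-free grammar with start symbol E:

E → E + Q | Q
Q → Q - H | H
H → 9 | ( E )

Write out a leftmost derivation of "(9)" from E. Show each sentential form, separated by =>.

E => Q => H => (E) => (Q) => (H) => (9)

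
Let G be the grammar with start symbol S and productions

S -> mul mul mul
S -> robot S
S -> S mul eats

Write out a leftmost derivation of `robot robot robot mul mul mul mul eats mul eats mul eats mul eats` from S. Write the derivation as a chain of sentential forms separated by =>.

S => S mul eats => robot S mul eats => robot robot S mul eats => robot robot S mul eats mul eats => robot robot S mul eats mul eats mul eats => robot robot robot S mul eats mul eats mul eats => robot robot robot S mul eats mul eats mul eats mul eats => robot robot robot mul mul mul mul eats mul eats mul eats mul eats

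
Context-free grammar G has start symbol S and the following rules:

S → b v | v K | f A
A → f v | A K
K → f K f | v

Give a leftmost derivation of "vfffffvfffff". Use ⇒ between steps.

S ⇒ vK   [S → v K]
vK ⇒ vfKf   [K → f K f]
vfKf ⇒ vffKff   [K → f K f]
vffKff ⇒ vfffKfff   [K → f K f]
vfffKfff ⇒ vffffKffff   [K → f K f]
vffffKffff ⇒ vfffffKfffff   [K → f K f]
vfffffKfffff ⇒ vfffffvfffff   [K → v]

S⇒vK⇒vfKf⇒vffKff⇒vfffKfff⇒vffffKffff⇒vfffffKfffff⇒vfffffvfffff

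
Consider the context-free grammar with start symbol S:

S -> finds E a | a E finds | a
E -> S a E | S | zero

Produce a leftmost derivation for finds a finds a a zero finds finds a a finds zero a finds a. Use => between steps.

S => finds E a   [S -> finds E a]
finds E a => finds S a   [E -> S]
finds S a => finds a E finds a   [S -> a E finds]
finds a E finds a => finds a S a E finds a   [E -> S a E]
finds a S a E finds a => finds a finds E a a E finds a   [S -> finds E a]
finds a finds E a a E finds a => finds a finds S a a E finds a   [E -> S]
finds a finds S a a E finds a => finds a finds a E finds a a E finds a   [S -> a E finds]
finds a finds a E finds a a E finds a => finds a finds a S finds a a E finds a   [E -> S]
finds a finds a S finds a a E finds a => finds a finds a a E finds finds a a E finds a   [S -> a E finds]
finds a finds a a E finds finds a a E finds a => finds a finds a a zero finds finds a a E finds a   [E -> zero]
finds a finds a a zero finds finds a a E finds a => finds a finds a a zero finds finds a a S finds a   [E -> S]
finds a finds a a zero finds finds a a S finds a => finds a finds a a zero finds finds a a finds E a finds a   [S -> finds E a]
finds a finds a a zero finds finds a a finds E a finds a => finds a finds a a zero finds finds a a finds zero a finds a   [E -> zero]

S => finds E a => finds S a => finds a E finds a => finds a S a E finds a => finds a finds E a a E finds a => finds a finds S a a E finds a => finds a finds a E finds a a E finds a => finds a finds a S finds a a E finds a => finds a finds a a E finds finds a a E finds a => finds a finds a a zero finds finds a a E finds a => finds a finds a a zero finds finds a a S finds a => finds a finds a a zero finds finds a a finds E a finds a => finds a finds a a zero finds finds a a finds zero a finds a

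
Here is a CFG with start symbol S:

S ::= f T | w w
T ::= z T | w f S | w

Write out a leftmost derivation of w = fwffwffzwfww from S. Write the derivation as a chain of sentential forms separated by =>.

S => fT => fwfS => fwffT => fwffwfS => fwffwffT => fwffwffzT => fwffwffzwfS => fwffwffzwfww

S => fT   [S ::= f T]
fT => fwfS   [T ::= w f S]
fwfS => fwffT   [S ::= f T]
fwffT => fwffwfS   [T ::= w f S]
fwffwfS => fwffwffT   [S ::= f T]
fwffwffT => fwffwffzT   [T ::= z T]
fwffwffzT => fwffwffzwfS   [T ::= w f S]
fwffwffzwfS => fwffwffzwfww   [S ::= w w]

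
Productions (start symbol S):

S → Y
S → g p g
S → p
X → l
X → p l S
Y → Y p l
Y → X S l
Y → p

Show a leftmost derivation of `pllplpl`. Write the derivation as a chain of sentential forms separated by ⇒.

S ⇒ Y ⇒ XSl ⇒ plSSl ⇒ plYSl ⇒ plXSlSl ⇒ pllSlSl ⇒ pllplSl ⇒ pllplpl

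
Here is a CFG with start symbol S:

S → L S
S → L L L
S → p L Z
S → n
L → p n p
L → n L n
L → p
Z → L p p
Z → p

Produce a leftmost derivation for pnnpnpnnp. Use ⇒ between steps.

S ⇒ pLZ   [S → p L Z]
pLZ ⇒ pnLnZ   [L → n L n]
pnLnZ ⇒ pnnLnnZ   [L → n L n]
pnnLnnZ ⇒ pnnpnpnnZ   [L → p n p]
pnnpnpnnZ ⇒ pnnpnpnnp   [Z → p]

S ⇒ pLZ ⇒ pnLnZ ⇒ pnnLnnZ ⇒ pnnpnpnnZ ⇒ pnnpnpnnp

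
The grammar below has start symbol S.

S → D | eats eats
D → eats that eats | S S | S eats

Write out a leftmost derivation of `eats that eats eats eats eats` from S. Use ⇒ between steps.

S ⇒ D ⇒ S S ⇒ D S ⇒ S eats S ⇒ D eats S ⇒ eats that eats eats S ⇒ eats that eats eats eats eats

S ⇒ D   [S → D]
D ⇒ S S   [D → S S]
S S ⇒ D S   [S → D]
D S ⇒ S eats S   [D → S eats]
S eats S ⇒ D eats S   [S → D]
D eats S ⇒ eats that eats eats S   [D → eats that eats]
eats that eats eats S ⇒ eats that eats eats eats eats   [S → eats eats]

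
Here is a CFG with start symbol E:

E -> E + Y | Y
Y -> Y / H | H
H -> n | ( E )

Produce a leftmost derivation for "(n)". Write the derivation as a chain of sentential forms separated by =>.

E => Y   [E -> Y]
Y => H   [Y -> H]
H => (E)   [H -> ( E )]
(E) => (Y)   [E -> Y]
(Y) => (H)   [Y -> H]
(H) => (n)   [H -> n]

E => Y => H => (E) => (Y) => (H) => (n)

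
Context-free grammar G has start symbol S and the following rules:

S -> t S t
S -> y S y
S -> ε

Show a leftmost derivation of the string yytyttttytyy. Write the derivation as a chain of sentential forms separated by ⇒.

S ⇒ ySy ⇒ yySyy ⇒ yytStyy ⇒ yytySytyy ⇒ yytytStytyy ⇒ yytyttSttytyy ⇒ yytyttttytyy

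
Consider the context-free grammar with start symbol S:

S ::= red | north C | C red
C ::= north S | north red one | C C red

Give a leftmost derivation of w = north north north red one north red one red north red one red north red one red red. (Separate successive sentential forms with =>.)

S => C red   [S ::= C red]
C red => north S red   [C ::= north S]
north S red => north north C red   [S ::= north C]
north north C red => north north C C red red   [C ::= C C red]
north north C C red red => north north C C red C red red   [C ::= C C red]
north north C C red C red red => north north C C red C red C red red   [C ::= C C red]
north north C C red C red C red red => north north north red one C red C red C red red   [C ::= north red one]
north north north red one C red C red C red red => north north north red one north red one red C red C red red   [C ::= north red one]
north north north red one north red one red C red C red red => north north north red one north red one red north red one red C red red   [C ::= north red one]
north north north red one north red one red north red one red C red red => north north north red one north red one red north red one red north red one red red   [C ::= north red one]

S => C red => north S red => north north C red => north north C C red red => north north C C red C red red => north north C C red C red C red red => north north north red one C red C red C red red => north north north red one north red one red C red C red red => north north north red one north red one red north red one red C red red => north north north red one north red one red north red one red north red one red red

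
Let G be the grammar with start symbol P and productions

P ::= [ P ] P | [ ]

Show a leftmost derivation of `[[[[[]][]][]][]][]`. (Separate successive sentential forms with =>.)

P=>[P]P=>[[P]P]P=>[[[P]P]P]P=>[[[[P]P]P]P]P=>[[[[[]]P]P]P]P=>[[[[[]][]]P]P]P=>[[[[[]][]][]]P]P=>[[[[[]][]][]][]]P=>[[[[[]][]][]][]][]

P => [P]P   [P ::= [ P ] P]
[P]P => [[P]P]P   [P ::= [ P ] P]
[[P]P]P => [[[P]P]P]P   [P ::= [ P ] P]
[[[P]P]P]P => [[[[P]P]P]P]P   [P ::= [ P ] P]
[[[[P]P]P]P]P => [[[[[]]P]P]P]P   [P ::= [ ]]
[[[[[]]P]P]P]P => [[[[[]][]]P]P]P   [P ::= [ ]]
[[[[[]][]]P]P]P => [[[[[]][]][]]P]P   [P ::= [ ]]
[[[[[]][]][]]P]P => [[[[[]][]][]][]]P   [P ::= [ ]]
[[[[[]][]][]][]]P => [[[[[]][]][]][]][]   [P ::= [ ]]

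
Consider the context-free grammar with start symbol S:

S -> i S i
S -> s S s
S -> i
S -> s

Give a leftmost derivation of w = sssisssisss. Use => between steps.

S => sSs => ssSss => sssSsss => sssiSisss => sssisSsisss => sssisssisss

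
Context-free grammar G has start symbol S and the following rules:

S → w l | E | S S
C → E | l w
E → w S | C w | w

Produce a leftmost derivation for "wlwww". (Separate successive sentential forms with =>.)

S => E   [S → E]
E => wS   [E → w S]
wS => wE   [S → E]
wE => wCw   [E → C w]
wCw => wEw   [C → E]
wEw => wCww   [E → C w]
wCww => wlwww   [C → l w]

S => E => wS => wE => wCw => wEw => wCww => wlwww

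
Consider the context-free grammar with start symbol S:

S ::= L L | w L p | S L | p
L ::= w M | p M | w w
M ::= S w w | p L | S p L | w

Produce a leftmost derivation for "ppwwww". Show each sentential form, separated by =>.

S => LL => pML => ppLL => ppwML => ppwwL => ppwwww

S => LL   [S ::= L L]
LL => pML   [L ::= p M]
pML => ppLL   [M ::= p L]
ppLL => ppwML   [L ::= w M]
ppwML => ppwwL   [M ::= w]
ppwwL => ppwwww   [L ::= w w]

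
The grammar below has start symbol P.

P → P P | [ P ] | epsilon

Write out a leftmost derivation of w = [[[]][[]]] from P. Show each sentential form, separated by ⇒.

P ⇒ [P] ⇒ [PP] ⇒ [[P]P] ⇒ [[[P]]P] ⇒ [[[]]P] ⇒ [[[]]PP] ⇒ [[[]][P]P] ⇒ [[[]][[P]]P] ⇒ [[[]][[]]P] ⇒ [[[]][[]]]

P ⇒ [P]   [P → [ P ]]
[P] ⇒ [PP]   [P → P P]
[PP] ⇒ [[P]P]   [P → [ P ]]
[[P]P] ⇒ [[[P]]P]   [P → [ P ]]
[[[P]]P] ⇒ [[[]]P]   [P → epsilon]
[[[]]P] ⇒ [[[]]PP]   [P → P P]
[[[]]PP] ⇒ [[[]][P]P]   [P → [ P ]]
[[[]][P]P] ⇒ [[[]][[P]]P]   [P → [ P ]]
[[[]][[P]]P] ⇒ [[[]][[]]P]   [P → epsilon]
[[[]][[]]P] ⇒ [[[]][[]]]   [P → epsilon]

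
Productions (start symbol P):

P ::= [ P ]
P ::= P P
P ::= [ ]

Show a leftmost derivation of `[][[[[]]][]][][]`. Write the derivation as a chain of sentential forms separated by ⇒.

P ⇒ PP   [P ::= P P]
PP ⇒ PPP   [P ::= P P]
PPP ⇒ []PP   [P ::= [ ]]
[]PP ⇒ []PPP   [P ::= P P]
[]PPP ⇒ [][P]PP   [P ::= [ P ]]
[][P]PP ⇒ [][PP]PP   [P ::= P P]
[][PP]PP ⇒ [][[P]P]PP   [P ::= [ P ]]
[][[P]P]PP ⇒ [][[[P]]P]PP   [P ::= [ P ]]
[][[[P]]P]PP ⇒ [][[[[]]]P]PP   [P ::= [ ]]
[][[[[]]]P]PP ⇒ [][[[[]]][]]PP   [P ::= [ ]]
[][[[[]]][]]PP ⇒ [][[[[]]][]][]P   [P ::= [ ]]
[][[[[]]][]][]P ⇒ [][[[[]]][]][][]   [P ::= [ ]]

P⇒PP⇒PPP⇒[]PP⇒[]PPP⇒[][P]PP⇒[][PP]PP⇒[][[P]P]PP⇒[][[[P]]P]PP⇒[][[[[]]]P]PP⇒[][[[[]]][]]PP⇒[][[[[]]][]][]P⇒[][[[[]]][]][][]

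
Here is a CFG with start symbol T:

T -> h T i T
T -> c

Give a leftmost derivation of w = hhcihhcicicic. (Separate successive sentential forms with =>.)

T => hTiT => hhTiTiT => hhciTiT => hhcihTiTiT => hhcihhTiTiTiT => hhcihhciTiTiT => hhcihhciciTiT => hhcihhciciciT => hhcihhcicicic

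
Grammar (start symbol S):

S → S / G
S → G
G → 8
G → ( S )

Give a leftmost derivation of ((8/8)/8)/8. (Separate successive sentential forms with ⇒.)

S⇒S/G⇒G/G⇒(S)/G⇒(S/G)/G⇒(G/G)/G⇒((S)/G)/G⇒((S/G)/G)/G⇒((G/G)/G)/G⇒((8/G)/G)/G⇒((8/8)/G)/G⇒((8/8)/8)/G⇒((8/8)/8)/8

S ⇒ S/G   [S → S / G]
S/G ⇒ G/G   [S → G]
G/G ⇒ (S)/G   [G → ( S )]
(S)/G ⇒ (S/G)/G   [S → S / G]
(S/G)/G ⇒ (G/G)/G   [S → G]
(G/G)/G ⇒ ((S)/G)/G   [G → ( S )]
((S)/G)/G ⇒ ((S/G)/G)/G   [S → S / G]
((S/G)/G)/G ⇒ ((G/G)/G)/G   [S → G]
((G/G)/G)/G ⇒ ((8/G)/G)/G   [G → 8]
((8/G)/G)/G ⇒ ((8/8)/G)/G   [G → 8]
((8/8)/G)/G ⇒ ((8/8)/8)/G   [G → 8]
((8/8)/8)/G ⇒ ((8/8)/8)/8   [G → 8]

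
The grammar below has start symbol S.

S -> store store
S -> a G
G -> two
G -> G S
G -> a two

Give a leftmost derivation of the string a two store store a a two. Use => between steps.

S => a G => a G S => a G S S => a two S S => a two store store S => a two store store a G => a two store store a a two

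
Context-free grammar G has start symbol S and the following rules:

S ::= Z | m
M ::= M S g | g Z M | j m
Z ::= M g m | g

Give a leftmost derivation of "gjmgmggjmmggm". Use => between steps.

S => Z   [S ::= Z]
Z => Mgm   [Z ::= M g m]
Mgm => MSggm   [M ::= M S g]
MSggm => gZMSggm   [M ::= g Z M]
gZMSggm => gMgmMSggm   [Z ::= M g m]
gMgmMSggm => gjmgmMSggm   [M ::= j m]
gjmgmMSggm => gjmgmgZMSggm   [M ::= g Z M]
gjmgmgZMSggm => gjmgmggMSggm   [Z ::= g]
gjmgmggMSggm => gjmgmggjmSggm   [M ::= j m]
gjmgmggjmSggm => gjmgmggjmmggm   [S ::= m]

S => Z => Mgm => MSggm => gZMSggm => gMgmMSggm => gjmgmMSggm => gjmgmgZMSggm => gjmgmggMSggm => gjmgmggjmSggm => gjmgmggjmmggm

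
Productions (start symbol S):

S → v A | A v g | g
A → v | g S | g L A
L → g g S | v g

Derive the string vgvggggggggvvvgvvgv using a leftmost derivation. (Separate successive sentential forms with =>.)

S => vA => vgLA => vgvgA => vgvggLA => vgvggggSA => vgvggggAvgA => vgvgggggLAvgA => vgvgggggggSAvgA => vgvgggggggAvgAvgA => vgvggggggggSvgAvgA => vgvggggggggvAvgAvgA => vgvggggggggvvvgAvgA => vgvggggggggvvvgvvgA => vgvggggggggvvvgvvgv

S => vA   [S → v A]
vA => vgLA   [A → g L A]
vgLA => vgvgA   [L → v g]
vgvgA => vgvggLA   [A → g L A]
vgvggLA => vgvggggSA   [L → g g S]
vgvggggSA => vgvggggAvgA   [S → A v g]
vgvggggAvgA => vgvgggggLAvgA   [A → g L A]
vgvgggggLAvgA => vgvgggggggSAvgA   [L → g g S]
vgvgggggggSAvgA => vgvgggggggAvgAvgA   [S → A v g]
vgvgggggggAvgAvgA => vgvggggggggSvgAvgA   [A → g S]
vgvggggggggSvgAvgA => vgvggggggggvAvgAvgA   [S → v A]
vgvggggggggvAvgAvgA => vgvggggggggvvvgAvgA   [A → v]
vgvggggggggvvvgAvgA => vgvggggggggvvvgvvgA   [A → v]
vgvggggggggvvvgvvgA => vgvggggggggvvvgvvgv   [A → v]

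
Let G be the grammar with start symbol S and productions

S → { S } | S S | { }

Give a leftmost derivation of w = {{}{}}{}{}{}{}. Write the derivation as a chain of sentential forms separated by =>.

S=>SS=>SSS=>SSSS=>SSSSS=>{S}SSSS=>{SS}SSSS=>{{}S}SSSS=>{{}{}}SSSS=>{{}{}}{}SSS=>{{}{}}{}{}SS=>{{}{}}{}{}{}S=>{{}{}}{}{}{}{}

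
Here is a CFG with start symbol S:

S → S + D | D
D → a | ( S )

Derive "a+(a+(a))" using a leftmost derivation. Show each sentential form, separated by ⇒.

S ⇒ S+D ⇒ D+D ⇒ a+D ⇒ a+(S) ⇒ a+(S+D) ⇒ a+(D+D) ⇒ a+(a+D) ⇒ a+(a+(S)) ⇒ a+(a+(D)) ⇒ a+(a+(a))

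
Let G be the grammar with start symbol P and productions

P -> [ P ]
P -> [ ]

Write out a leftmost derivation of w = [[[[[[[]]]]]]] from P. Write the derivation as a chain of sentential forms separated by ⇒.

P ⇒ [P]   [P -> [ P ]]
[P] ⇒ [[P]]   [P -> [ P ]]
[[P]] ⇒ [[[P]]]   [P -> [ P ]]
[[[P]]] ⇒ [[[[P]]]]   [P -> [ P ]]
[[[[P]]]] ⇒ [[[[[P]]]]]   [P -> [ P ]]
[[[[[P]]]]] ⇒ [[[[[[P]]]]]]   [P -> [ P ]]
[[[[[[P]]]]]] ⇒ [[[[[[[]]]]]]]   [P -> [ ]]

P ⇒ [P] ⇒ [[P]] ⇒ [[[P]]] ⇒ [[[[P]]]] ⇒ [[[[[P]]]]] ⇒ [[[[[[P]]]]]] ⇒ [[[[[[[]]]]]]]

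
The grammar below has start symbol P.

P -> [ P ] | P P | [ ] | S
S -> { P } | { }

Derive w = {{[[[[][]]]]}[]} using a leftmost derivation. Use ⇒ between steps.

P ⇒ S ⇒ {P} ⇒ {PP} ⇒ {SP} ⇒ {{P}P} ⇒ {{[P]}P} ⇒ {{[[P]]}P} ⇒ {{[[[P]]]}P} ⇒ {{[[[PP]]]}P} ⇒ {{[[[[]P]]]}P} ⇒ {{[[[[][]]]]}P} ⇒ {{[[[[][]]]]}[]}

P ⇒ S   [P -> S]
S ⇒ {P}   [S -> { P }]
{P} ⇒ {PP}   [P -> P P]
{PP} ⇒ {SP}   [P -> S]
{SP} ⇒ {{P}P}   [S -> { P }]
{{P}P} ⇒ {{[P]}P}   [P -> [ P ]]
{{[P]}P} ⇒ {{[[P]]}P}   [P -> [ P ]]
{{[[P]]}P} ⇒ {{[[[P]]]}P}   [P -> [ P ]]
{{[[[P]]]}P} ⇒ {{[[[PP]]]}P}   [P -> P P]
{{[[[PP]]]}P} ⇒ {{[[[[]P]]]}P}   [P -> [ ]]
{{[[[[]P]]]}P} ⇒ {{[[[[][]]]]}P}   [P -> [ ]]
{{[[[[][]]]]}P} ⇒ {{[[[[][]]]]}[]}   [P -> [ ]]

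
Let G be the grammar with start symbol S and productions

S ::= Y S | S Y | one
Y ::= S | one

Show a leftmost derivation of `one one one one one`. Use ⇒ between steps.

S ⇒ Y S ⇒ one S ⇒ one Y S ⇒ one one S ⇒ one one S Y ⇒ one one S Y Y ⇒ one one one Y Y ⇒ one one one S Y ⇒ one one one one Y ⇒ one one one one one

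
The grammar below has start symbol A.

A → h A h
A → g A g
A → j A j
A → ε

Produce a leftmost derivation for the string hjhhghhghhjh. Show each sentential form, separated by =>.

A => hAh   [A → h A h]
hAh => hjAjh   [A → j A j]
hjAjh => hjhAhjh   [A → h A h]
hjhAhjh => hjhhAhhjh   [A → h A h]
hjhhAhhjh => hjhhgAghhjh   [A → g A g]
hjhhgAghhjh => hjhhghAhghhjh   [A → h A h]
hjhhghAhghhjh => hjhhghhghhjh   [A → ε]

A => hAh => hjAjh => hjhAhjh => hjhhAhhjh => hjhhgAghhjh => hjhhghAhghhjh => hjhhghhghhjh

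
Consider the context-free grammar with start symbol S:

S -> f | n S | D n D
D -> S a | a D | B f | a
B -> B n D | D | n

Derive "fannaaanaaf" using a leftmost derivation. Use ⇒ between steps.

S ⇒ DnD   [S -> D n D]
DnD ⇒ SanD   [D -> S a]
SanD ⇒ fanD   [S -> f]
fanD ⇒ fanBf   [D -> B f]
fanBf ⇒ fanDf   [B -> D]
fanDf ⇒ fanSaf   [D -> S a]
fanSaf ⇒ fannSaf   [S -> n S]
fannSaf ⇒ fannDnDaf   [S -> D n D]
fannDnDaf ⇒ fannaDnDaf   [D -> a D]
fannaDnDaf ⇒ fannaaDnDaf   [D -> a D]
fannaaDnDaf ⇒ fannaaanDaf   [D -> a]
fannaaanDaf ⇒ fannaaanaaf   [D -> a]

S⇒DnD⇒SanD⇒fanD⇒fanBf⇒fanDf⇒fanSaf⇒fannSaf⇒fannDnDaf⇒fannaDnDaf⇒fannaaDnDaf⇒fannaaanDaf⇒fannaaanaaf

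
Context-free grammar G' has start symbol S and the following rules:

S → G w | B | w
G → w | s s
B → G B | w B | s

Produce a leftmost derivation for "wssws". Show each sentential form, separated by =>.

S => B   [S → B]
B => wB   [B → w B]
wB => wGB   [B → G B]
wGB => wssB   [G → s s]
wssB => wssGB   [B → G B]
wssGB => wsswB   [G → w]
wsswB => wssws   [B → s]

S => B => wB => wGB => wssB => wssGB => wsswB => wssws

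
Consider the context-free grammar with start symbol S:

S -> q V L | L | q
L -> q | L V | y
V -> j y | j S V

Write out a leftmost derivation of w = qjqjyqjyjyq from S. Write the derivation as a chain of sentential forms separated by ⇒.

S ⇒ qVL ⇒ qjSVL ⇒ qjqVLVL ⇒ qjqjyLVL ⇒ qjqjyLVVL ⇒ qjqjyqVVL ⇒ qjqjyqjyVL ⇒ qjqjyqjyjyL ⇒ qjqjyqjyjyq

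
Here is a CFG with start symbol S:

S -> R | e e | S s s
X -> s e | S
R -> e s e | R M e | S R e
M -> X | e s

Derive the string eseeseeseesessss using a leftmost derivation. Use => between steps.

S => Sss   [S -> S s s]
Sss => Sssss   [S -> S s s]
Sssss => Rssss   [S -> R]
Rssss => RMessss   [R -> R M e]
RMessss => RMeMessss   [R -> R M e]
RMeMessss => RMeMeMessss   [R -> R M e]
RMeMeMessss => eseMeMeMessss   [R -> e s e]
eseMeMeMessss => eseeseMeMessss   [M -> e s]
eseeseMeMessss => eseeseeseMessss   [M -> e s]
eseeseeseMessss => eseeseeseesessss   [M -> e s]

S=>Sss=>Sssss=>Rssss=>RMessss=>RMeMessss=>RMeMeMessss=>eseMeMeMessss=>eseeseMeMessss=>eseeseeseMessss=>eseeseeseesessss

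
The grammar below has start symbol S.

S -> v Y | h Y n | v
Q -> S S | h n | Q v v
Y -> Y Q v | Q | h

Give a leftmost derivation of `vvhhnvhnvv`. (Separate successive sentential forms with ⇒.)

S ⇒ vY   [S -> v Y]
vY ⇒ vQ   [Y -> Q]
vQ ⇒ vSS   [Q -> S S]
vSS ⇒ vvYS   [S -> v Y]
vvYS ⇒ vvYQvS   [Y -> Y Q v]
vvYQvS ⇒ vvYQvQvS   [Y -> Y Q v]
vvYQvQvS ⇒ vvhQvQvS   [Y -> h]
vvhQvQvS ⇒ vvhhnvQvS   [Q -> h n]
vvhhnvQvS ⇒ vvhhnvhnvS   [Q -> h n]
vvhhnvhnvS ⇒ vvhhnvhnvv   [S -> v]

S ⇒ vY ⇒ vQ ⇒ vSS ⇒ vvYS ⇒ vvYQvS ⇒ vvYQvQvS ⇒ vvhQvQvS ⇒ vvhhnvQvS ⇒ vvhhnvhnvS ⇒ vvhhnvhnvv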